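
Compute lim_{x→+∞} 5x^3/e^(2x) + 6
The quotient is an ∞/∞ indeterminate form as x → +∞.
The exponential denominator e^(2x) dominates the polynomial numerator (e^x ≫ x^3 as x → ∞), so the quotient → 0.
Adding the constant: 0 + 6 = 6. Limit = 6.

Final answer: 6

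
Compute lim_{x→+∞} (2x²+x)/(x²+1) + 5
Evaluate the dominant behaviour as x → +∞; each term tends to a finite value or vanishes.
Limit = 7.

Final answer: 7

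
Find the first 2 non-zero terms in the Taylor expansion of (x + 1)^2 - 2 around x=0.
2·x - 1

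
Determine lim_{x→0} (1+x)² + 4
Direct substitution at x = 0 gives 5.

Final answer: 5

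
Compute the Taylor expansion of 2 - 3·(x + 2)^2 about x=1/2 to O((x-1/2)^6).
-67/4 - 15·(x - 1/2) - 3·(x - 1/2)^2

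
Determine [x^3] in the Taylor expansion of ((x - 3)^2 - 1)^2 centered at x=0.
Expand to order 3: ((x - 3)^2 - 1)^2 = -12·x^3 + 52·x^2 - 96·x + 64 + O(x^4).
The coefficient of x^3 is -12.

Final answer: -12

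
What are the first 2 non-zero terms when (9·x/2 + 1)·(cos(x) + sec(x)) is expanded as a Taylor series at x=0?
9·x + 2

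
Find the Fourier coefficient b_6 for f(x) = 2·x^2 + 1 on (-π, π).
b_6 = (1/π) ∫_{-π}^{π} f(x)·sin(6x) dx.
Evaluate the integral (use parity and integration by parts as needed): b_6 = 0.

Final answer: 0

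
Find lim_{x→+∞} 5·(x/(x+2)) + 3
Evaluate the dominant behaviour as x → +∞; each term tends to a finite value or vanishes.
Limit = 8.

Final answer: 8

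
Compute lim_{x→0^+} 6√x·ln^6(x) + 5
The product is a 0·∞ indeterminate form at x → 0⁺.
Rewrite the product as 6·ln^6(x) / x^(-1/2) and apply L'Hôpital, or use the standard hierarchy x^(-1/2) ≫ |ln x|^6 as x → 0⁺.
The indeterminate product → 0, so the limit = 5.

Final answer: 5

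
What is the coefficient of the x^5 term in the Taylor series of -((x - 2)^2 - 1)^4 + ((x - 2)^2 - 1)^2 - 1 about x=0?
Expand to order 5: -((x - 2)^2 - 1)^4 + ((x - 2)^2 - 1)^2 - 1 = 400·x^5 - 885·x^4 + 1192·x^3 - 950·x^2 + 408·x - 73 + O(x^6).
The coefficient of x^5 is 400.

Final answer: 400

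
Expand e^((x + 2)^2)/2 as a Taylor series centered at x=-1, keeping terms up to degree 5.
e/2 + e·(x + 1) + 3·e·(x + 1)^2/2 + 5·e·(x + 1)^3/3 + 19·e·(x + 1)^4/12 + 13·e·(x + 1)^5/10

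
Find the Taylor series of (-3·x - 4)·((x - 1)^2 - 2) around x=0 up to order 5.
-3·x^3 + 2·x^2 + 11·x + 4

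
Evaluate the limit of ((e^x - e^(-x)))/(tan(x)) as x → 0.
Both numerator and denominator → 0 as x → 0; this is a 0/0 indeterminate form.
Expand each to leading order near x = 0: numerator ~ 2·x, denominator ~ x.
The limit of the ratio is 2.

Final answer: 2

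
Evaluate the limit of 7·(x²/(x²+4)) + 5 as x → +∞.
Evaluate the dominant behaviour as x → +∞; each term tends to a finite value or vanishes.
Limit = 12.

Final answer: 12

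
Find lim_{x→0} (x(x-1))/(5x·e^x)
Both numerator and denominator → 0 as x → 0; this is a 0/0 indeterminate form.
Expand each to leading order near x = 0: numerator ~ -x, denominator ~ 5·x.
The limit of the ratio is -1/5.

Final answer: -1/5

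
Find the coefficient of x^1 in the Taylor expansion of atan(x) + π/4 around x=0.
Expand to order 1: atan(x) + π/4 = x + π/4 + O(x^2).
The coefficient of x^1 is 1.

Final answer: 1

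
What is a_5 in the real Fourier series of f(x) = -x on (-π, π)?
a_5 = (1/π) ∫_{-π}^{π} f(x)·cos(5x) dx.
Evaluate the integral (use parity and integration by parts as needed): a_5 = 0.

Final answer: 0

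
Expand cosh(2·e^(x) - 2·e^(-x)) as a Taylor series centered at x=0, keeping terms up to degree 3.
8·x^2 + 1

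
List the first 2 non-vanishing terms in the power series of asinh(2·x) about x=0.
-4·x^3/3 + 2·x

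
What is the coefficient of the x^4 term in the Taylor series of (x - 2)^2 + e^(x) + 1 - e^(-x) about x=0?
Expand to order 4: (x - 2)^2 + e^(x) + 1 - e^(-x) = x^3/3 + x^2 - 2·x + 5 + O(x^5).
The coefficient of x^4 is 0.

Final answer: 0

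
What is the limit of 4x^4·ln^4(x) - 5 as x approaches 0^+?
The product is a 0·∞ indeterminate form at x → 0⁺.
Rewrite the product as 4·ln^4(x) / x^(-4) and apply L'Hôpital, or use the standard hierarchy x^(-4) ≫ |ln x|^4 as x → 0⁺.
The indeterminate product → 0, so the limit = -5.

Final answer: -5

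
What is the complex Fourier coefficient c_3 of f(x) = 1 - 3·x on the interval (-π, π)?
Compute the real Fourier coefficients first: a_3 = 0, b_3 = -2.
Then c_3 = (a_3 − i·b_3)/2 = i.

Final answer: i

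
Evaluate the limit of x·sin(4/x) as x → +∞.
As x → +∞: let u = 4/x → 0⁺; then x·sin(4/x) = 4·sin(u)/u → 4·1 = 4.
Limit = 4.

Final answer: 4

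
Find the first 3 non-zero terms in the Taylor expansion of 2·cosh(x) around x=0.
x^4/12 + x^2 + 2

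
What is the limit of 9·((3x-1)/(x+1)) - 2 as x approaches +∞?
Evaluate the dominant behaviour as x → +∞; each term tends to a finite value or vanishes.
Limit = 25.

Final answer: 25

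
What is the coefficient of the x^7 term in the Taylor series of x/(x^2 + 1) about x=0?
Expand to order 7: x/(x^2 + 1) = -x^7 + x^5 - x^3 + x + O(x^8).
The coefficient of x^7 is -1.

Final answer: -1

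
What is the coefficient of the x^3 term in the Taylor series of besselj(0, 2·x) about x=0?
Expand to order 3: besselj(0, 2·x) = 1 - x^2 + O(x^4).
The coefficient of x^3 is 0.

Final answer: 0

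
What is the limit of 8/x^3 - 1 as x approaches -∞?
Evaluate the dominant behaviour as x → -∞; each term tends to a finite value or vanishes.
Limit = -1.

Final answer: -1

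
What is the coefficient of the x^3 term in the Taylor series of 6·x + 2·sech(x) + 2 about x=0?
Expand to order 3: 6·x + 2·sech(x) + 2 = -x^2 + 6·x + 4 + O(x^4).
The coefficient of x^3 is 0.

Final answer: 0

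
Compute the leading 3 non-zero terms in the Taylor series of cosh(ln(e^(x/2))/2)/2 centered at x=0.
x^4/12288 + x^2/64 + 1/2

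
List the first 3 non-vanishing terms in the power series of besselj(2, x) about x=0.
x^6/3072 - x^4/96 + x^2/8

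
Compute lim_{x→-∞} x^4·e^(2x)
This is a 0·∞ indeterminate form at x → -∞.
Rewrite the product as x^4 / e^(-2x) (an ∞/∞ form) and apply L'Hôpital, or use the standard hierarchy e^(2|x|) ≫ |x^4| as x → -∞.
The indeterminate product → 0, so the limit = 0.

Final answer: 0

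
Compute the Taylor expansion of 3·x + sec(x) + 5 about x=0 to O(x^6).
5·x^4/24 + x^2/2 + 3·x + 6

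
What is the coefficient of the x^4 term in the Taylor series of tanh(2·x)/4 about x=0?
Expand to order 4: tanh(2·x)/4 = -2·x^3/3 + x/2 + O(x^5).
The coefficient of x^4 is 0.

Final answer: 0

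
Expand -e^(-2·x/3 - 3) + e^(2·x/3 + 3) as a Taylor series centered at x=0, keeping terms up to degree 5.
x^5·(4·e^(-3)/3645 + 4·e^(3)/3645) + x^4·(-2·e^(-3)/243 + 2·e^(3)/243) + x^3·(4·e^(-3)/81 + 4·e^(3)/81) + x^2·(-2·e^(-3)/9 + 2·e^(3)/9) + x·(2·e^(-3)/3 + 2·e^(3)/3) - e^(-3) + e^(3)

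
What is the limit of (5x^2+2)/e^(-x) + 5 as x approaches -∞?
The quotient is an ∞/∞ indeterminate form as x → -∞.
Compare growth rates of the dominant terms (exponentials ≫ polynomials ≫ logarithms), or apply L'Hôpital's rule; the quotient → 0.
Adding the constant: 0 + 5 = 5. Limit = 5.

Final answer: 5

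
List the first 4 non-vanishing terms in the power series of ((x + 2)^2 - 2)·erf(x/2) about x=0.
-x^4/(3·√(π)) + 5·x^3/(6·√(π)) + 4·x^2/√(π) + 2·x/√(π)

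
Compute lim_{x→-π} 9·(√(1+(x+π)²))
Direct substitution at x = -π gives 9.

Final answer: 9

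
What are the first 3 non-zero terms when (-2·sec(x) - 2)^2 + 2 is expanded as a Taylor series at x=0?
13·x^4/3 + 8·x^2 + 18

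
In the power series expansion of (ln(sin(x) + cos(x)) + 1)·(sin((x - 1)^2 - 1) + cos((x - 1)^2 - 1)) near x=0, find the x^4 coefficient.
Expand to order 4: (ln(sin(x) + cos(x)) + 1)·(sin((x - 1)^2 - 1) + cos((x - 1)^2 - 1)) = x^4/2 + 5·x^3 - 4·x^2 - x + 1 + O(x^5).
The coefficient of x^4 is 1/2.

Final answer: 1/2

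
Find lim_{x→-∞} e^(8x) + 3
Evaluate the dominant behaviour as x → -∞; each term tends to a finite value or vanishes.
Limit = 3.

Final answer: 3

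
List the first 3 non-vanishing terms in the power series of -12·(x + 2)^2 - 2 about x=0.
-12·x^2 - 48·x - 50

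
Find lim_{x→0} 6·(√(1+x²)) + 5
Direct substitution at x = 0 gives 11.

Final answer: 11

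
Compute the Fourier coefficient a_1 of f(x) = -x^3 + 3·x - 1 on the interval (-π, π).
a_1 = (1/π) ∫_{-π}^{π} f(x)·cos(1x) dx.
Evaluate the integral (use parity and integration by parts as needed): a_1 = 0.

Final answer: 0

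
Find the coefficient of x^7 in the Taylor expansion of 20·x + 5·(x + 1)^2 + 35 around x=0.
Expand to order 7: 20·x + 5·(x + 1)^2 + 35 = 5·x^2 + 30·x + 40 + O(x^8).
The coefficient of x^7 is 0.

Final answer: 0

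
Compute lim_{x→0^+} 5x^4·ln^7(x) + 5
The product is a 0·∞ indeterminate form at x → 0⁺.
Rewrite the product as 5·ln^7(x) / x^(-4) and apply L'Hôpital, or use the standard hierarchy x^(-4) ≫ |ln x|^7 as x → 0⁺.
The indeterminate product → 0, so the limit = 5.

Final answer: 5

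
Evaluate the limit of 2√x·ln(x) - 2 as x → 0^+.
The product is a 0·∞ indeterminate form at x → 0⁺.
Rewrite the product as 2·ln(x) / x^(-1/2) and apply L'Hôpital, or use the standard hierarchy x^(-1/2) ≫ |ln x| as x → 0⁺.
The indeterminate product → 0, so the limit = -2.

Final answer: -2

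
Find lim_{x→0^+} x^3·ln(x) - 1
The product is a 0·∞ indeterminate form at x → 0⁺.
Rewrite the product as ln(x) / x^(-3) and apply L'Hôpital, or use the standard hierarchy x^(-3) ≫ |ln x| as x → 0⁺.
The indeterminate product → 0, so the limit = -1.

Final answer: -1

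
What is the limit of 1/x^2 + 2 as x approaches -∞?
Evaluate the dominant behaviour as x → -∞; each term tends to a finite value or vanishes.
Limit = 2.

Final answer: 2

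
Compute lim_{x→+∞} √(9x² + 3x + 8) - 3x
As x → +∞: multiply by the conjugate to get (3x+8)/(√(9x²+3x+8)+3x); the denominator ~ 6x, so the limit is 3/6 = 1/2.
Limit = 1/2.

Final answer: 1/2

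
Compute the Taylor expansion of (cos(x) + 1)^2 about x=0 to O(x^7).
-17·x^6/360 + 5·x^4/12 - 2·x^2 + 4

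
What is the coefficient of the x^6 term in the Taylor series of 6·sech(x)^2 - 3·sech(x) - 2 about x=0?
Expand to order 6: 6·sech(x)^2 - 3·sech(x) - 2 = -161·x^6/80 + 27·x^4/8 - 9·x^2/2 + 1 + O(x^7).
The coefficient of x^6 is -161/80.

Final answer: -161/80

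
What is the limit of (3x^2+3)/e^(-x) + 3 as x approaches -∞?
The quotient is an ∞/∞ indeterminate form as x → -∞.
Compare growth rates of the dominant terms (exponentials ≫ polynomials ≫ logarithms), or apply L'Hôpital's rule; the quotient → 0.
Adding the constant: 0 + 3 = 3. Limit = 3.

Final answer: 3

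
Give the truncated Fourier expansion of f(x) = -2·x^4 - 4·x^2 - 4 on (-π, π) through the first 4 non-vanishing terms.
(-80 + 16·π^2)·cos(x) + (2 - 4·π^2)·cos(2·x) + (16/27 + 16·π^2/9)·cos(3·x) - 2·π^4/5 - 4·π^2/3 - 4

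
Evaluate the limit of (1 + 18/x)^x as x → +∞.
As x → +∞: this is the defining limit (1 + 18/x)^x → e^18.
Limit = e^(18).

Final answer: e^(18)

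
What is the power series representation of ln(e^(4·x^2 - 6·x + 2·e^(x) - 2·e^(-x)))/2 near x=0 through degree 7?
x^7/2520 + x^5/60 + x^3/3 + 2·x^2 - x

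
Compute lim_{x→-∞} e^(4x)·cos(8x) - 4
Evaluate the dominant behaviour as x → -∞; each term tends to a finite value or vanishes.
Limit = -4.

Final answer: -4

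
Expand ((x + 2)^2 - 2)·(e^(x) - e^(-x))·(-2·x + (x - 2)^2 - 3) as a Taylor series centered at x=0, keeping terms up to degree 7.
-x^7/63 - 4·x^6/5 - 149·x^5/30 - 20·x^4/3 - 124·x^3/3 - 16·x^2 + 4·x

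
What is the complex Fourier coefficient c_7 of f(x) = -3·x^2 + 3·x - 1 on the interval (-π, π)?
Compute the real Fourier coefficients first: a_7 = 12/49, b_7 = 6/7.
Then c_7 = (a_7 − i·b_7)/2 = 6/49 - 3·i/7.

Final answer: 6/49 - 3·i/7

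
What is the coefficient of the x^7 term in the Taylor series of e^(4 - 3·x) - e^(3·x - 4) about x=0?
Expand to order 7: e^(4 - 3·x) - e^(3·x - 4) = x^7·(-243·e^(4)/560 - 243·e^(-4)/560) + x^6·(-81·e^(-4)/80 + 81·e^(4)/80) + x^5·(-81·e^(4)/40 - 81·e^(-4)/40) + x^4·(-27·e^(-4)/8 + 27·e^(4)/8) + x^3·(-9·e^(4)/2 - 9·e^(-4)/2) + x^2·(-9·e^(-4)/2 + 9·e^(4)/2) + x·(-3·e^(4) - 3·e^(-4)) - e^(-4) + e^(4) + O(x^8).
The coefficient of x^7 is -243·e^(4)/560 - 243·e^(-4)/560.

Final answer: -243·e^(4)/560 - 243·e^(-4)/560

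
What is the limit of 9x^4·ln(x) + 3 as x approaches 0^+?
The product is a 0·∞ indeterminate form at x → 0⁺.
Rewrite the product as 9·ln(x) / x^(-4) and apply L'Hôpital, or use the standard hierarchy x^(-4) ≫ |ln x| as x → 0⁺.
The indeterminate product → 0, so the limit = 3.

Final answer: 3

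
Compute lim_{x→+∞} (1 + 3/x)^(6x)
As x → +∞: write (1 + 3/x)^(6x) = ((1 + 3/x)^x)^6 → (e^3)^6 = e^18.
Limit = e^(18).

Final answer: e^(18)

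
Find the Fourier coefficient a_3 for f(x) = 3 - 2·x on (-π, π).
a_3 = (1/π) ∫_{-π}^{π} f(x)·cos(3x) dx.
Evaluate the integral (use parity and integration by parts as needed): a_3 = 0.

Final answer: 0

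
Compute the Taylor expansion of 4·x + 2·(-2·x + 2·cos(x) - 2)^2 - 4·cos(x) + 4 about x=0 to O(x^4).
8·x^3 + 10·x^2 + 4·x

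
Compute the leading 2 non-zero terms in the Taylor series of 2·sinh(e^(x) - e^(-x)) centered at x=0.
10·x^3/3 + 4·x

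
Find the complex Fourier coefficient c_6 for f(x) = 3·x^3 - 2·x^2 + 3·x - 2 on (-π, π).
Compute the real Fourier coefficients first: a_6 = -2/9, b_6 = -π^2 - 5/6.
Then c_6 = (a_6 − i·b_6)/2 = -1/9 + 5·i/12 + i·π^2/2.

Final answer: -1/9 + 5·i/12 + i·π^2/2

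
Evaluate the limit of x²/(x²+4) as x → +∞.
Evaluate the dominant behaviour as x → +∞; each term tends to a finite value or vanishes.
Limit = 1.

Final answer: 1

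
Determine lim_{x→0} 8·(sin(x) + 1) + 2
Direct substitution at x = 0 gives 10.

Final answer: 10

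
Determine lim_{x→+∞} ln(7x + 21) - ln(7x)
This is an ∞ − ∞ indeterminate form.
Combine the logarithms: ln(7x+21) − ln(7x) = ln((7x+21)/(7x)) = ln(1 + 21/(7x)) → ln(1) = 0.
Limit = 0.

Final answer: 0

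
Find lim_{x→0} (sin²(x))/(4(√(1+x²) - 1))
Both numerator and denominator → 0 as x → 0; this is a 0/0 indeterminate form.
Expand each to leading order near x = 0: numerator ~ x^2, denominator ~ 2·x^2.
The limit of the ratio is 1/2.

Final answer: 1/2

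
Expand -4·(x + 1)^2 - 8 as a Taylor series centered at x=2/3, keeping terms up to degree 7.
-172/9 - 40·(x - 2/3)/3 - 4·(x - 2/3)^2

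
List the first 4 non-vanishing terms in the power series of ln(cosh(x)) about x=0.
-17·x^8/2520 + x^6/45 - x^4/12 + x^2/2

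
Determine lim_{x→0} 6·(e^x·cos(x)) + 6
Direct substitution at x = 0 gives 12.

Final answer: 12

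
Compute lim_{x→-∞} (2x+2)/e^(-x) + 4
The quotient is an ∞/∞ indeterminate form as x → -∞.
Compare growth rates of the dominant terms (exponentials ≫ polynomials ≫ logarithms), or apply L'Hôpital's rule; the quotient → 0.
Adding the constant: 0 + 4 = 4. Limit = 4.

Final answer: 4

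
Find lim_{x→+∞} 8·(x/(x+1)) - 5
Evaluate the dominant behaviour as x → +∞; each term tends to a finite value or vanishes.
Limit = 3.

Final answer: 3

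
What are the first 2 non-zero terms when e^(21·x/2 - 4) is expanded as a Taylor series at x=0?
21·x·e^(-4)/2 + e^(-4)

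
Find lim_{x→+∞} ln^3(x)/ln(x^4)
This is an ∞/∞ indeterminate form as x → +∞.
Write ln(x^4) = 4·ln(x), reducing the quotient to ln^2(x)/4 → ∞.
Limit = ∞.

Final answer: ∞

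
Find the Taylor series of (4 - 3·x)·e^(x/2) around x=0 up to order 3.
-7·x^3/24 - x^2 - x + 4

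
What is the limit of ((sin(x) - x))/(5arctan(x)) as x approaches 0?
Both numerator and denominator → 0 as x → 0; this is a 0/0 indeterminate form.
Expand each to leading order near x = 0: numerator ~ -x^3/6, denominator ~ 5·x.
The limit of the ratio is 0.

Final answer: 0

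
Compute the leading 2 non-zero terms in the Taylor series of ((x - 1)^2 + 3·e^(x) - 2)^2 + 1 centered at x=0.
4·x + 5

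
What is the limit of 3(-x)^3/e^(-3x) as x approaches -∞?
This is an ∞/∞ indeterminate form as x → -∞.
Compare growth rates of the dominant terms (exponentials ≫ polynomials ≫ logarithms), or apply L'Hôpital's rule; the quotient → 0.
Limit = 0.

Final answer: 0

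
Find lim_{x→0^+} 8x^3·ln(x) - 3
The product is a 0·∞ indeterminate form at x → 0⁺.
Rewrite the product as 8·ln(x) / x^(-3) and apply L'Hôpital, or use the standard hierarchy x^(-3) ≫ |ln x| as x → 0⁺.
The indeterminate product → 0, so the limit = -3.

Final answer: -3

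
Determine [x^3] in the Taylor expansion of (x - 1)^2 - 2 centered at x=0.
Expand to order 3: (x - 1)^2 - 2 = x^2 - 2·x - 1 + O(x^4).
The coefficient of x^3 is 0.

Final answer: 0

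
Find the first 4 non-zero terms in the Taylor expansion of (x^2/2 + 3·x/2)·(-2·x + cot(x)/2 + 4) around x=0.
-13·x^3/12 - 5·x^2/4 + 25·x/4 + 3/4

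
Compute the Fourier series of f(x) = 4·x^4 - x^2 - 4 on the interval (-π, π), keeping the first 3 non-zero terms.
(196 - 32·π^2)·cos(x) + (-13 + 8·π^2)·cos(2·x) - 4 - π^2/3 + 4·π^4/5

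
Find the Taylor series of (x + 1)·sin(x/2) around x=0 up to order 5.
x^5/3840 - x^4/48 - x^3/48 + x^2/2 + x/2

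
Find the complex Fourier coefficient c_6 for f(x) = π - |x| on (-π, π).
Compute the real Fourier coefficients first: a_6 = 0, b_6 = 0.
Then c_6 = (a_6 − i·b_6)/2 = 0.

Final answer: 0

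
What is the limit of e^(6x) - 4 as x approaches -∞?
Evaluate the dominant behaviour as x → -∞; each term tends to a finite value or vanishes.
Limit = -4.

Final answer: -4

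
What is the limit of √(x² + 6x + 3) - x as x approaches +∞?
This is an ∞ − ∞ indeterminate form.
Multiply and divide by the conjugate √(x²+6x + 3) + x; the x² terms cancel, leaving (6x + 3)/(√(x²+6x + 3)+x) → 6/2 = 3.
Limit = 3.

Final answer: 3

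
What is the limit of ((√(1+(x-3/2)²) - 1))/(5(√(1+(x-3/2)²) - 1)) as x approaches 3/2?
Both numerator and denominator → 0 as x → 3/2; this is a 0/0 indeterminate form.
Expand each to leading order near x = 3/2: numerator ~ (x - 3/2)^2/2, denominator ~ 5·(x - 3/2)^2/2.
The limit of the ratio is 1/5.

Final answer: 1/5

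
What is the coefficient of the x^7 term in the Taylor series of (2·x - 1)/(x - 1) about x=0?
Expand to order 7: (2·x - 1)/(x - 1) = -x^7 - x^6 - x^5 - x^4 - x^3 - x^2 - x + 1 + O(x^8).
The coefficient of x^7 is -1.

Final answer: -1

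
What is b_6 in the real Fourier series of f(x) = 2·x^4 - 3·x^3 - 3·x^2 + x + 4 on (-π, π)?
b_6 = (1/π) ∫_{-π}^{π} f(x)·sin(6x) dx.
Evaluate the integral (use parity and integration by parts as needed): b_6 = -1/2 + π^2.

Final answer: -1/2 + π^2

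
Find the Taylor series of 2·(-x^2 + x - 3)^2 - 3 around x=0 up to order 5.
2·x^4 - 4·x^3 + 14·x^2 - 12·x + 15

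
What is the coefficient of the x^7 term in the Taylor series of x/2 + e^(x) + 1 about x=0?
Expand to order 7: x/2 + e^(x) + 1 = x^7/5040 + x^6/720 + x^5/120 + x^4/24 + x^3/6 + x^2/2 + 3·x/2 + 2 + O(x^8).
The coefficient of x^7 is 1/5040.

Final answer: 1/5040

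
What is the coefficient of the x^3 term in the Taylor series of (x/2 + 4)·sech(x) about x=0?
Expand to order 3: (x/2 + 4)·sech(x) = -x^3/4 - 2·x^2 + x/2 + 4 + O(x^4).
The coefficient of x^3 is -1/4.

Final answer: -1/4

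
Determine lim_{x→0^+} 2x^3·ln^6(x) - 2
The product is a 0·∞ indeterminate form at x → 0⁺.
Rewrite the product as 2·ln^6(x) / x^(-3) and apply L'Hôpital, or use the standard hierarchy x^(-3) ≫ |ln x|^6 as x → 0⁺.
The indeterminate product → 0, so the limit = -2.

Final answer: -2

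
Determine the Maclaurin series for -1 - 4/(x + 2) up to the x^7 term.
x^7/64 - x^6/32 + x^5/16 - x^4/8 + x^3/4 - x^2/2 + x - 3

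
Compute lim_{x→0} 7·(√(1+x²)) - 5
Direct substitution at x = 0 gives 2.

Final answer: 2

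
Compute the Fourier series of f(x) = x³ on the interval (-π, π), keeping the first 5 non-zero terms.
(-12 + 2·π^2)·sin(x) + (3/2 - π^2)·sin(2·x) + (-4/9 + 2·π^2/3)·sin(3·x) + (3/16 - π^2/2)·sin(4·x) + (-12/125 + 2·π^2/5)·sin(5·x)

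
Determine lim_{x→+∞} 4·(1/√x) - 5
Evaluate the dominant behaviour as x → +∞; each term tends to a finite value or vanishes.
Limit = -5.

Final answer: -5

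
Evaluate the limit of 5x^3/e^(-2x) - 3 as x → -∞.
The quotient is an ∞/∞ indeterminate form as x → -∞.
Compare growth rates of the dominant terms (exponentials ≫ polynomials ≫ logarithms), or apply L'Hôpital's rule; the quotient → 0.
Adding the constant: 0 - 3 = -3. Limit = -3.

Final answer: -3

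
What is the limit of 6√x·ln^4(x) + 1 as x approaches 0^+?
The product is a 0·∞ indeterminate form at x → 0⁺.
Rewrite the product as 6·ln^4(x) / x^(-1/2) and apply L'Hôpital, or use the standard hierarchy x^(-1/2) ≫ |ln x|^4 as x → 0⁺.
The indeterminate product → 0, so the limit = 1.

Final answer: 1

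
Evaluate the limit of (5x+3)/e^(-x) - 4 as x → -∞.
The quotient is an ∞/∞ indeterminate form as x → -∞.
Compare growth rates of the dominant terms (exponentials ≫ polynomials ≫ logarithms), or apply L'Hôpital's rule; the quotient → 0.
Adding the constant: 0 - 4 = -4. Limit = -4.

Final answer: -4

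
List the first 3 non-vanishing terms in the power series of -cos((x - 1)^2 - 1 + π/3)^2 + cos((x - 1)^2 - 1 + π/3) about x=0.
-√(3)·x^3·(-2 - √(3)) - 3·x^2 + 1/4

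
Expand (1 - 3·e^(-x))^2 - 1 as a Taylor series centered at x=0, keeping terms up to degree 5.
-47·x^5/20 + 23·x^4/4 - 11·x^3 + 15·x^2 - 12·x + 3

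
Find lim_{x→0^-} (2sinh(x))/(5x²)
Both numerator and denominator → 0 as x → 0^-; this is a 0/0 indeterminate form.
Expand each to leading order near x = 0: numerator ~ 2·x, denominator ~ 5·x^2.
The limit of the ratio is -∞.

Final answer: -∞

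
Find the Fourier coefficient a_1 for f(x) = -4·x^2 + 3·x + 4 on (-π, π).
a_1 = (1/π) ∫_{-π}^{π} f(x)·cos(1x) dx.
Evaluate the integral (use parity and integration by parts as needed): a_1 = 16.

Final answer: 16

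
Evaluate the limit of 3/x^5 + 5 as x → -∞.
Evaluate the dominant behaviour as x → -∞; each term tends to a finite value or vanishes.
Limit = 5.

Final answer: 5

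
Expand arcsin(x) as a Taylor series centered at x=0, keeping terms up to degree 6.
3·x^5/40 + x^3/6 + x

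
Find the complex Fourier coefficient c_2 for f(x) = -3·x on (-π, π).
Compute the real Fourier coefficients first: a_2 = 0, b_2 = 3.
Then c_2 = (a_2 − i·b_2)/2 = -3·i/2.

Final answer: -3·i/2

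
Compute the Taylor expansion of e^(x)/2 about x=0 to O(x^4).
x^3/12 + x^2/4 + x/2 + 1/2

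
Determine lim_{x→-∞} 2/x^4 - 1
Evaluate the dominant behaviour as x → -∞; each term tends to a finite value or vanishes.
Limit = -1.

Final answer: -1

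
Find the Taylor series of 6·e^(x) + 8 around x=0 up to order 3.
x^3 + 3·x^2 + 6·x + 14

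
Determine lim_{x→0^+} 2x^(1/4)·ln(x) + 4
The product is a 0·∞ indeterminate form at x → 0⁺.
Rewrite the product as 2·ln(x) / x^(-1/4) and apply L'Hôpital, or use the standard hierarchy x^(-1/4) ≫ |ln x| as x → 0⁺.
The indeterminate product → 0, so the limit = 4.

Final answer: 4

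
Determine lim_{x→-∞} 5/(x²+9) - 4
Evaluate the dominant behaviour as x → -∞; each term tends to a finite value or vanishes.
Limit = -4.

Final answer: -4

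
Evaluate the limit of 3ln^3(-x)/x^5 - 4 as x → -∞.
The quotient is an ∞/∞ indeterminate form as x → -∞.
Compare growth rates of the dominant terms (exponentials ≫ polynomials ≫ logarithms), or apply L'Hôpital's rule; the quotient → 0.
Adding the constant: 0 - 4 = -4. Limit = -4.

Final answer: -4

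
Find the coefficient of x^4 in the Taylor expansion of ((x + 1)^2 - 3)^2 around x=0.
Expand to order 4: ((x + 1)^2 - 3)^2 = x^4 + 4·x^3 - 8·x + 4 + O(x^5).
The coefficient of x^4 is 1.

Final answer: 1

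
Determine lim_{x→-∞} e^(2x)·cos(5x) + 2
Evaluate the dominant behaviour as x → -∞; each term tends to a finite value or vanishes.
Limit = 2.

Final answer: 2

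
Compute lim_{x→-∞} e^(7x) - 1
Evaluate the dominant behaviour as x → -∞; each term tends to a finite value or vanishes.
Limit = -1.

Final answer: -1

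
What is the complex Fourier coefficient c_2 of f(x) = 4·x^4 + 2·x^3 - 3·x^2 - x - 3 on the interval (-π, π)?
Compute the real Fourier coefficients first: a_2 = -15 + 8·π^2, b_2 = 4 - 2·π^2.
Then c_2 = (a_2 − i·b_2)/2 = -15/2 + 4·π^2 - 2·i + i·π^2.

Final answer: -15/2 + 4·π^2 - 2·i + i·π^2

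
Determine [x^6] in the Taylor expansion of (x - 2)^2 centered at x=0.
Expand to order 6: (x - 2)^2 = x^2 - 4·x + 4 + O(x^7).
The coefficient of x^6 is 0.

Final answer: 0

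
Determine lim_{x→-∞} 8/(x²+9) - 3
Evaluate the dominant behaviour as x → -∞; each term tends to a finite value or vanishes.
Limit = -3.

Final answer: -3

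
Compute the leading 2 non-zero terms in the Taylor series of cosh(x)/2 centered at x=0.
x^2/4 + 1/2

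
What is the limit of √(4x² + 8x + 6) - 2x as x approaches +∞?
As x → +∞: multiply by the conjugate to get (8x+6)/(√(4x²+8x+6)+2x); the denominator ~ 4x, so the limit is 8/4 = 2.
Limit = 2.

Final answer: 2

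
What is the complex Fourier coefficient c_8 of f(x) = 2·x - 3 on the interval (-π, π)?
Compute the real Fourier coefficients first: a_8 = 0, b_8 = -1/2.
Then c_8 = (a_8 − i·b_8)/2 = i/4.

Final answer: i/4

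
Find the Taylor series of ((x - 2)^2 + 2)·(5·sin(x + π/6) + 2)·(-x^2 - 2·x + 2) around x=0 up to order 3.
x^3·(5·√(3) + 34) + x^2·(3 - 50·√(3)) + x·(-90 + 30·√(3)) + 54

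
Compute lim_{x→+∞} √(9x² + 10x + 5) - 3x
As x → +∞: multiply by the conjugate to get (10x+5)/(√(9x²+10x+5)+3x); the denominator ~ 6x, so the limit is 10/6 = 5/3.
Limit = 5/3.

Final answer: 5/3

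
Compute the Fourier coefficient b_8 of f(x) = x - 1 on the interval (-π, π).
b_8 = (1/π) ∫_{-π}^{π} f(x)·sin(8x) dx.
Evaluate the integral (use parity and integration by parts as needed): b_8 = -1/4.

Final answer: -1/4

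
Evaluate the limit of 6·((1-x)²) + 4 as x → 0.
Direct substitution at x = 0 gives 10.

Final answer: 10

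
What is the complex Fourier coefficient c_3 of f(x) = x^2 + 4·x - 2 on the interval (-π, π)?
Compute the real Fourier coefficients first: a_3 = -4/9, b_3 = 8/3.
Then c_3 = (a_3 − i·b_3)/2 = -2/9 - 4·i/3.

Final answer: -2/9 - 4·i/3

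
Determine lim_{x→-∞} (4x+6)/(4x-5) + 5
Evaluate the dominant behaviour as x → -∞; each term tends to a finite value or vanishes.
Limit = 6.

Final answer: 6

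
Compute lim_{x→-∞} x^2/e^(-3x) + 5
The quotient is an ∞/∞ indeterminate form as x → -∞.
Compare growth rates of the dominant terms (exponentials ≫ polynomials ≫ logarithms), or apply L'Hôpital's rule; the quotient → 0.
Adding the constant: 0 + 5 = 5. Limit = 5.

Final answer: 5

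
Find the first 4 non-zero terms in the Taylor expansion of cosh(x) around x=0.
x^6/720 + x^4/24 + x^2/2 + 1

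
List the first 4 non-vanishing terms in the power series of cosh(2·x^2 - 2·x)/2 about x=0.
4·x^4/3 - 2·x^3 + x^2 + 1/2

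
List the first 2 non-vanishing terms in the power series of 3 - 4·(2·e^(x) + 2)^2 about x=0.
-64·x - 61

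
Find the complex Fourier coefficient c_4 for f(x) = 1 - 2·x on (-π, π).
Compute the real Fourier coefficients first: a_4 = 0, b_4 = 1.
Then c_4 = (a_4 − i·b_4)/2 = -i/2.

Final answer: -i/2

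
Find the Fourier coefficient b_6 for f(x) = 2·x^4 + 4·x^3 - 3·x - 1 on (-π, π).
b_6 = (1/π) ∫_{-π}^{π} f(x)·sin(6x) dx.
Evaluate the integral (use parity and integration by parts as needed): b_6 = 11/9 - 4·π^2/3.

Final answer: 11/9 - 4·π^2/3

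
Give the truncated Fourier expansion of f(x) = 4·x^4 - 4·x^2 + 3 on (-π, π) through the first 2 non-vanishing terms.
(208 - 32·π^2)·cos(x) - 4·π^2/3 + 3 + 4·π^4/5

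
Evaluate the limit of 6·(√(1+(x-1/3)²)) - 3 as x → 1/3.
Direct substitution at x = 1/3 gives 3.

Final answer: 3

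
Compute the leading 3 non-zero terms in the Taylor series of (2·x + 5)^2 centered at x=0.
4·x^2 + 20·x + 25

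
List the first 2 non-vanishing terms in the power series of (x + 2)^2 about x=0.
4·x + 4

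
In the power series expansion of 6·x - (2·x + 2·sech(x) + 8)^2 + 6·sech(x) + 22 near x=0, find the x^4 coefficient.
Expand to order 4: 6·x - (2·x + 2·sech(x) + 8)^2 + 6·sech(x) + 22 = -97·x^4/12 + 4·x^3 + 13·x^2 - 34·x - 72 + O(x^5).
The coefficient of x^4 is -97/12.

Final answer: -97/12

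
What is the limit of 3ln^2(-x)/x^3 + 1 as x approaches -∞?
The quotient is an ∞/∞ indeterminate form as x → -∞.
Compare growth rates of the dominant terms (exponentials ≫ polynomials ≫ logarithms), or apply L'Hôpital's rule; the quotient → 0.
Adding the constant: 0 + 1 = 1. Limit = 1.

Final answer: 1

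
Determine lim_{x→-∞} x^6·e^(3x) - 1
The product is a 0·∞ indeterminate form at x → -∞.
Rewrite the product as x^6 / e^(-3x) (an ∞/∞ form) and apply L'Hôpital, or use the standard hierarchy e^(3|x|) ≫ |x^6| as x → -∞.
The indeterminate product → 0, so the limit = -1.

Final answer: -1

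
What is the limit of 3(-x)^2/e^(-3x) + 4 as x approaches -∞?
The quotient is an ∞/∞ indeterminate form as x → -∞.
Compare growth rates of the dominant terms (exponentials ≫ polynomials ≫ logarithms), or apply L'Hôpital's rule; the quotient → 0.
Adding the constant: 0 + 4 = 4. Limit = 4.

Final answer: 4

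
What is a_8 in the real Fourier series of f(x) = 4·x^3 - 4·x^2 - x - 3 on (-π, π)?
a_8 = (1/π) ∫_{-π}^{π} f(x)·cos(8x) dx.
Evaluate the integral (use parity and integration by parts as needed): a_8 = -1/4.

Final answer: -1/4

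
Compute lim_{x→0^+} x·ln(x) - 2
The product is a 0·∞ indeterminate form at x → 0⁺.
Rewrite the product as ln(x) / x^(-1) and apply L'Hôpital, or use the standard hierarchy x^(-1) ≫ |ln x| as x → 0⁺.
The indeterminate product → 0, so the limit = -2.

Final answer: -2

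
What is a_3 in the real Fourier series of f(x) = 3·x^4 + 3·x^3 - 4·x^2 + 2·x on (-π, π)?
a_3 = (1/π) ∫_{-π}^{π} f(x)·cos(3x) dx.
Evaluate the integral (use parity and integration by parts as needed): a_3 = 32/9 - 8·π^2/3.

Final answer: 32/9 - 8·π^2/3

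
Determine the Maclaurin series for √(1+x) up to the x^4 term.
-5·x^4/128 + x^3/16 - x^2/8 + x/2 + 1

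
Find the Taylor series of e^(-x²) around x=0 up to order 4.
x^4/2 - x^2 + 1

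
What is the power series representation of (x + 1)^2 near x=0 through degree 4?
x^2 + 2·x + 1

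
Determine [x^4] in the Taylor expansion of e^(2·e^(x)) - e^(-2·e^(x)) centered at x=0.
Expand to order 4: e^(2·e^(x)) - e^(-2·e^(x)) = x^4·(e^(-2)/4 + 47·e^(2)/12) + x^3·(-e^(-2)/3 + 11·e^(2)/3) + x^2·(-e^(-2) + 3·e^(2)) + x·(2·e^(-2) + 2·e^(2)) - e^(-2) + e^(2) + O(x^5).
The coefficient of x^4 is e^(-2)/4 + 47·e^(2)/12.

Final answer: e^(-2)/4 + 47·e^(2)/12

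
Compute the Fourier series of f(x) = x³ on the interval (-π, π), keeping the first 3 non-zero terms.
(-12 + 2·π^2)·sin(x) + (3/2 - π^2)·sin(2·x) + (-4/9 + 2·π^2/3)·sin(3·x)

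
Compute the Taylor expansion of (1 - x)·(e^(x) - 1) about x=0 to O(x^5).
-x^4/8 - x^3/3 - x^2/2 + x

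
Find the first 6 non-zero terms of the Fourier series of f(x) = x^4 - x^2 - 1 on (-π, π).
(52 - 8·π^2)·cos(x) + (-4 + 2·π^2)·cos(2·x) + (28/27 - 8·π^2/9)·cos(3·x) + (-7/16 + π^2/2)·cos(4·x) + (148/625 - 8·π^2/25)·cos(5·x) - π^2/3 - 1 + π^4/5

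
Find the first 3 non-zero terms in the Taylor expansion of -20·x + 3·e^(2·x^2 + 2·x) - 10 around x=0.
12·x^2 - 14·x - 7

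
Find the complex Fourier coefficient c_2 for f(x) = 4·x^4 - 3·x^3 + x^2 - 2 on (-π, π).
Compute the real Fourier coefficients first: a_2 = -11 + 8·π^2, b_2 = -9/2 + 3·π^2.
Then c_2 = (a_2 − i·b_2)/2 = -11/2 + 4·π^2 - 3·i·π^2/2 + 9·i/4.

Final answer: -11/2 + 4·π^2 - 3·i·π^2/2 + 9·i/4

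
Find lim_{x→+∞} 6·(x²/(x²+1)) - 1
Evaluate the dominant behaviour as x → +∞; each term tends to a finite value or vanishes.
Limit = 5.

Final answer: 5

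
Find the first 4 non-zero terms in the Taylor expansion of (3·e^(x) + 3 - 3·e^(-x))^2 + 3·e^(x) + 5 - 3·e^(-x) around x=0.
7·x^3 + 36·x^2 + 42·x + 14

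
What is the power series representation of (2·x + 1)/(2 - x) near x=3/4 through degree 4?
2 + 16·(x - 3/4)/5 + 64·(x - 3/4)^2/25 + 256·(x - 3/4)^3/125 + 1024·(x - 3/4)^4/625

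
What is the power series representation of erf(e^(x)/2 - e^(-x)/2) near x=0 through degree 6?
-7·x^5/(60·√(π)) - x^3/(3·√(π)) + 2·x/√(π)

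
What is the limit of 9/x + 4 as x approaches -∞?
Evaluate the dominant behaviour as x → -∞; each term tends to a finite value or vanishes.
Limit = 4.

Final answer: 4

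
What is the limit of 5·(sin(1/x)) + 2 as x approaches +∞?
Evaluate the dominant behaviour as x → +∞; each term tends to a finite value or vanishes.
Limit = 2.

Final answer: 2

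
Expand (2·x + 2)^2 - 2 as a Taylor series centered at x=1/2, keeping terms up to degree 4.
7 + 12·(x - 1/2) + 4·(x - 1/2)^2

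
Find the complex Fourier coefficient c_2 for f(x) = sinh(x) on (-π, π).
Compute the real Fourier coefficients first: a_2 = 0, b_2 = -4·sinh(π)/(5·π).
Then c_2 = (a_2 − i·b_2)/2 = 2·i·sinh(π)/(5·π).

Final answer: 2·i·sinh(π)/(5·π)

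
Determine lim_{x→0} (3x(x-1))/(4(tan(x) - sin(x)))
Both numerator and denominator → 0 as x → 0; this is a 0/0 indeterminate form.
Expand each to leading order near x = 0: numerator ~ -3·x, denominator ~ 2·x^3.
The limit of the ratio is -∞.

Final answer: -∞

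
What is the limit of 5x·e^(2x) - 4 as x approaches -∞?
The product is a 0·∞ indeterminate form at x → -∞.
Rewrite the product as 5x / e^(-2x) (an ∞/∞ form) and apply L'Hôpital, or use the standard hierarchy e^(2|x|) ≫ |x| as x → -∞.
The indeterminate product → 0, so the limit = -4.

Final answer: -4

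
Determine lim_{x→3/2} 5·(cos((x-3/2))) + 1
Direct substitution at x = 3/2 gives 6.

Final answer: 6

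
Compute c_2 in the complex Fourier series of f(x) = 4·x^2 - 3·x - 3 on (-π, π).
Compute the real Fourier coefficients first: a_2 = 4, b_2 = 3.
Then c_2 = (a_2 − i·b_2)/2 = 2 - 3·i/2.

Final answer: 2 - 3·i/2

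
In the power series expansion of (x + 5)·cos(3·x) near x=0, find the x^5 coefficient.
Expand to order 5: (x + 5)·cos(3·x) = 27·x^5/8 + 135·x^4/8 - 9·x^3/2 - 45·x^2/2 + x + 5 + O(x^6).
The coefficient of x^5 is 27/8.

Final answer: 27/8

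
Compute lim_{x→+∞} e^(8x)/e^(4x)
This is an ∞/∞ indeterminate form as x → +∞.
Rewrite e^(8x)/e^(4x) = e^((8−4)x) = e^(4x); the exponent coefficient is 4 > 0 so e^(4x) → ∞.
Limit = ∞.

Final answer: ∞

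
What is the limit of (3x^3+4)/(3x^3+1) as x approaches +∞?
This is an ∞/∞ indeterminate form as x → +∞.
Divide numerator and denominator by x^3 and let the lower-order terms vanish; the leading terms give 3/3 = 1.
Limit = 1.

Final answer: 1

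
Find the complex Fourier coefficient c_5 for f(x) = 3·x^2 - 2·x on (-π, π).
Compute the real Fourier coefficients first: a_5 = -12/25, b_5 = -4/5.
Then c_5 = (a_5 − i·b_5)/2 = -6/25 + 2·i/5.

Final answer: -6/25 + 2·i/5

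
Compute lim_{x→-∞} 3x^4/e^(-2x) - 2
The quotient is an ∞/∞ indeterminate form as x → -∞.
Compare growth rates of the dominant terms (exponentials ≫ polynomials ≫ logarithms), or apply L'Hôpital's rule; the quotient → 0.
Adding the constant: 0 - 2 = -2. Limit = -2.

Final answer: -2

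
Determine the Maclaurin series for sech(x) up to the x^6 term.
-61·x^6/720 + 5·x^4/24 - x^2/2 + 1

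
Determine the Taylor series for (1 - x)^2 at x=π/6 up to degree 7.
-π/3 + π^2/36 + 1 + (-2 + π/3)·(x - π/6) + (x - π/6)^2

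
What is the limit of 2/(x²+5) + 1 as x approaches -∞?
Evaluate the dominant behaviour as x → -∞; each term tends to a finite value or vanishes.
Limit = 1.

Final answer: 1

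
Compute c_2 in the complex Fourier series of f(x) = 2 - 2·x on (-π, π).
Compute the real Fourier coefficients first: a_2 = 0, b_2 = 2.
Then c_2 = (a_2 − i·b_2)/2 = -i.

Final answer: -i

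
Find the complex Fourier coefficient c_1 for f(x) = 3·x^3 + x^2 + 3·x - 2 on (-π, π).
Compute the real Fourier coefficients first: a_1 = -4, b_1 = -30 + 6·π^2.
Then c_1 = (a_1 − i·b_1)/2 = -2 - 3·i·π^2 + 15·i.

Final answer: -2 - 3·i·π^2 + 15·i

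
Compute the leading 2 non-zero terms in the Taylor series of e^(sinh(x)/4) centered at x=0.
x/4 + 1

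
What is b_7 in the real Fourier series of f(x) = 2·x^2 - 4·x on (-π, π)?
b_7 = (1/π) ∫_{-π}^{π} f(x)·sin(7x) dx.
Evaluate the integral (use parity and integration by parts as needed): b_7 = -8/7.

Final answer: -8/7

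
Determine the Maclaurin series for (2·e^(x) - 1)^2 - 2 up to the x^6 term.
7·x^6/20 + 31·x^5/30 + 5·x^4/2 + 14·x^3/3 + 6·x^2 + 4·x - 1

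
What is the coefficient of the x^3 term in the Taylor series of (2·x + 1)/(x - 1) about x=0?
Expand to order 3: (2·x + 1)/(x - 1) = -3·x^3 - 3·x^2 - 3·x - 1 + O(x^4).
The coefficient of x^3 is -3.

Final answer: -3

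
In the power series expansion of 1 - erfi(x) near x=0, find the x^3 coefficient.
Expand to order 3: 1 - erfi(x) = -2·x^3/(3·√(π)) - 2·x/√(π) + 1 + O(x^4).
The coefficient of x^3 is -2/(3·√(π)).

Final answer: -2/(3·√(π))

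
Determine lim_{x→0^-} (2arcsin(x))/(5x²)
Both numerator and denominator → 0 as x → 0^-; this is a 0/0 indeterminate form.
Expand each to leading order near x = 0: numerator ~ 2·x, denominator ~ 5·x^2.
The limit of the ratio is -∞.

Final answer: -∞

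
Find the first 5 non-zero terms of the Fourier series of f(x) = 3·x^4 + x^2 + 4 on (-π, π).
(140 - 24·π^2)·cos(x) + (-8 + 6·π^2)·cos(2·x) + (4/3 - 8·π^2/3)·cos(3·x) + (-5/16 + 3·π^2/2)·cos(4·x) + π^2/3 + 4 + 3·π^4/5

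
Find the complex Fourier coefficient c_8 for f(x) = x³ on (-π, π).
Compute the real Fourier coefficients first: a_8 = 0, b_8 = 3/128 - π^2/4.
Then c_8 = (a_8 − i·b_8)/2 = -3·i/256 + i·π^2/8.

Final answer: -3·i/256 + i·π^2/8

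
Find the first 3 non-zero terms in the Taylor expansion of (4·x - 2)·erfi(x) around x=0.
-4·x^3/(3·√(π)) + 8·x^2/√(π) - 4·x/√(π)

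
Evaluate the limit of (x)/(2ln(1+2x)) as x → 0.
Both numerator and denominator → 0 as x → 0; this is a 0/0 indeterminate form.
Expand each to leading order near x = 0: numerator ~ x, denominator ~ 4·x.
The limit of the ratio is 1/4.

Final answer: 1/4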